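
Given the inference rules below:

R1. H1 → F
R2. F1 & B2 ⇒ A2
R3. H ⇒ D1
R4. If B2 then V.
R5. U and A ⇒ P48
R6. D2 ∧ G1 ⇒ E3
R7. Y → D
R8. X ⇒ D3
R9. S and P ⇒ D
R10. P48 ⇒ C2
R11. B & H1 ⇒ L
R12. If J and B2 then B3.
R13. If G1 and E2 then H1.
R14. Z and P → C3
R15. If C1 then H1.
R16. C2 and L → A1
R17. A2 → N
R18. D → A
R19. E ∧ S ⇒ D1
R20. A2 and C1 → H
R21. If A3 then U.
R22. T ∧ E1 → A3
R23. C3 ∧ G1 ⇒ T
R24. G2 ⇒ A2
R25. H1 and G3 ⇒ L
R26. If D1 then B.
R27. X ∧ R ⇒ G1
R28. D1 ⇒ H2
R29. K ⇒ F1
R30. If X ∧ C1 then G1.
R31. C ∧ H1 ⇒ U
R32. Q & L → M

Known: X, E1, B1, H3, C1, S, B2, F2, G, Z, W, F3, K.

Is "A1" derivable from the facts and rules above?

Forward chaining from the given facts derives: V, D3, H1, F1, G1, F, A2, N, H, D1, B, H2, L.
The only rule concluding A1 is R16, which needs C2; that is never established.

No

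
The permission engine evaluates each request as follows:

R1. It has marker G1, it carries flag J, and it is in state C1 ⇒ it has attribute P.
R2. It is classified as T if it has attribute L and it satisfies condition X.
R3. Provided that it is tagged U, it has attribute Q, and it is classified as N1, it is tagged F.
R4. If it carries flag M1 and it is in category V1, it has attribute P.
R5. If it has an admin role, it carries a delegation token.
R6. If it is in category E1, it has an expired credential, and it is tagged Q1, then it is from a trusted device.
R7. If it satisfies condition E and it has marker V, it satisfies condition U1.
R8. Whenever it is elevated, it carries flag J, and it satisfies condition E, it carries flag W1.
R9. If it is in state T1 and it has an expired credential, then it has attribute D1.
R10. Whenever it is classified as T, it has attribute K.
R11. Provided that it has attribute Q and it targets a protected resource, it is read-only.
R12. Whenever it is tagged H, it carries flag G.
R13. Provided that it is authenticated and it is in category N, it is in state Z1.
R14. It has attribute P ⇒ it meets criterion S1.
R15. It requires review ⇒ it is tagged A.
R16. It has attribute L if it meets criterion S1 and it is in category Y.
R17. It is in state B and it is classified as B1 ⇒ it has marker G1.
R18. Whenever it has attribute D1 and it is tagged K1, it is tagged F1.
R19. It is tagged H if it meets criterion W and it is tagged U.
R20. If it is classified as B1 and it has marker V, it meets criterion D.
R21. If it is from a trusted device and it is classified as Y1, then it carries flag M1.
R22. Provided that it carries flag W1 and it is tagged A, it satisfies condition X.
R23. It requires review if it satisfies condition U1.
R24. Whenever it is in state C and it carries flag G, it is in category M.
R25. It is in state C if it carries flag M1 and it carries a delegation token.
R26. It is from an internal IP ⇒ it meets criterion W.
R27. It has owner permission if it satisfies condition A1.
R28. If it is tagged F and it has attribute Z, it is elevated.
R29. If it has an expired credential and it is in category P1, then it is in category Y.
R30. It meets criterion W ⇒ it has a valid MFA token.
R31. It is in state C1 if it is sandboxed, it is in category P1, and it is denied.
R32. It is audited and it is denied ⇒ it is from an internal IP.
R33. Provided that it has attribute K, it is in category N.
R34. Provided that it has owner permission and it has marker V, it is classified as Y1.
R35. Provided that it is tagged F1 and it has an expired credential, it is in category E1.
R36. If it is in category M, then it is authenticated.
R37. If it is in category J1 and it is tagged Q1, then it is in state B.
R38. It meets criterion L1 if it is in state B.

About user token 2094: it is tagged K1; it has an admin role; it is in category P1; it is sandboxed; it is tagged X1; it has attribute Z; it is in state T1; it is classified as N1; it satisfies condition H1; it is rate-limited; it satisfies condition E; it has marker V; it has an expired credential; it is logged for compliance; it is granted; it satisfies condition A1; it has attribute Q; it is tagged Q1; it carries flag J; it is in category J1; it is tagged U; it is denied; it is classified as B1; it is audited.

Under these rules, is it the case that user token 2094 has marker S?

No

Forward chaining from the given facts derives: is tagged F, carries a delegation token, satisfies condition U1, has attribute D1, is tagged F1, meets criterion D, requires review, has owner permission, is elevated, is in category Y, is in state C1, is from an internal IP, is classified as Y1, is in category E1, is in state B, meets criterion L1, is from a trusted device, carries flag W1, is tagged A, has marker G1, carries flag M1, satisfies condition X, is in state C, meets criterion W, has a valid MFA token, has attribute P, meets criterion S1, has attribute L, is tagged H, is classified as T, has attribute K, carries flag G, is in category M, is in category N, is authenticated, is in state Z1.
No rule has "it has marker S" as its conclusion, and it is not among the given facts.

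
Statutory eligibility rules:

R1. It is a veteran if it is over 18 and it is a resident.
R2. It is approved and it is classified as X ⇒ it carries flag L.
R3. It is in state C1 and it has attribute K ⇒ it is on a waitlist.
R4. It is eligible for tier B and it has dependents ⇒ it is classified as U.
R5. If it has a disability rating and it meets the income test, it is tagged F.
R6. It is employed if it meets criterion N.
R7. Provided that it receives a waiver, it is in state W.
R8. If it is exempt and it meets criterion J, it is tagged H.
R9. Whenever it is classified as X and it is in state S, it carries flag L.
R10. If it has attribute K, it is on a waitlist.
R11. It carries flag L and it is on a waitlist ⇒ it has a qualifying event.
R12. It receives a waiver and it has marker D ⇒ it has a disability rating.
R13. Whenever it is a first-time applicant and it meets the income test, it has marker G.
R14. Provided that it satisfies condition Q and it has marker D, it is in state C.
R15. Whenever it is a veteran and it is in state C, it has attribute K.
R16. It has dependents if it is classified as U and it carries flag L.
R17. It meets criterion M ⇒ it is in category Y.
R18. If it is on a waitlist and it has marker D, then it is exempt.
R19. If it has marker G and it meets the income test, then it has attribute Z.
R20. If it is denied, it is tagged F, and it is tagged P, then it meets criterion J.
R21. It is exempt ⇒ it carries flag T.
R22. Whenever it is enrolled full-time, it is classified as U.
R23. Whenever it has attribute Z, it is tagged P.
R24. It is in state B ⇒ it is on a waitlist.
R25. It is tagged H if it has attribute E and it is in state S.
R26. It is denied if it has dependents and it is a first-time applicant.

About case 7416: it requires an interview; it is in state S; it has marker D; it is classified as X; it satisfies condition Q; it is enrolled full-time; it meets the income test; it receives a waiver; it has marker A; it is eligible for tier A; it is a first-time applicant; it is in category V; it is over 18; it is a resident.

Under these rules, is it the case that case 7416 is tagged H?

By R1 (it is over 18, it is a resident): it is a veteran.
By R9 (it is classified as X, it is in state S): it carries flag L.
By R12 (it receives a waiver, it has marker D): it has a disability rating.
By R13 (it is a first-time applicant, it meets the income test): it has marker G.
By R14 (it satisfies condition Q, it has marker D): it is in state C.
By R15 (it is a veteran, it is in state C): it has attribute K.
By R19 (it has marker G, it meets the income test): it has attribute Z.
By R22 (it is enrolled full-time): it is classified as U.
By R23 (it has attribute Z): it is tagged P.
By R5 (it has a disability rating, it meets the income test): it is tagged F.
By R10 (it has attribute K): it is on a waitlist.
By R16 (it is classified as U, it carries flag L): it has dependents.
By R18 (it is on a waitlist, it has marker D): it is exempt.
By R26 (it has dependents, it is a first-time applicant): it is denied.
By R20 (it is denied, it is tagged F, it is tagged P): it meets criterion J.
By R8 (it is exempt, it meets criterion J): it is tagged H.

Yes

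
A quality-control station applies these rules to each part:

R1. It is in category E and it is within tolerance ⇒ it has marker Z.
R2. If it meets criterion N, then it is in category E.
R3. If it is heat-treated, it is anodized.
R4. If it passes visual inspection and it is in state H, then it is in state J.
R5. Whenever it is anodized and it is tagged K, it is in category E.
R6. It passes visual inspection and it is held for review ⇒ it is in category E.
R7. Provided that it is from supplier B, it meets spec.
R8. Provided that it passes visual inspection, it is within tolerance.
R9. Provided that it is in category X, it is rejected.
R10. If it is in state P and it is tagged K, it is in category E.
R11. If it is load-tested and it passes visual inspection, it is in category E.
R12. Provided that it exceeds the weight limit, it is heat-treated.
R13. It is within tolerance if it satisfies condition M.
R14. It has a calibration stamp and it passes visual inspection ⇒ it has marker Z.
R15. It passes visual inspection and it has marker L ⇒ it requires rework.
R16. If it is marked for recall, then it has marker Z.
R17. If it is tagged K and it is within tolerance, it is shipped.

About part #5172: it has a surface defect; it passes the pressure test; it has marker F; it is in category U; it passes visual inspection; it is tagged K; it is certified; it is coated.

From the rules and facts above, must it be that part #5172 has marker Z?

No

Forward chaining from the given facts derives: is within tolerance, is shipped.
Rules concluding "it has marker Z": R1 needs "it is in category E"; R14 needs "it has a calibration stamp"; R16 needs "it is marked for recall" — none of these are established.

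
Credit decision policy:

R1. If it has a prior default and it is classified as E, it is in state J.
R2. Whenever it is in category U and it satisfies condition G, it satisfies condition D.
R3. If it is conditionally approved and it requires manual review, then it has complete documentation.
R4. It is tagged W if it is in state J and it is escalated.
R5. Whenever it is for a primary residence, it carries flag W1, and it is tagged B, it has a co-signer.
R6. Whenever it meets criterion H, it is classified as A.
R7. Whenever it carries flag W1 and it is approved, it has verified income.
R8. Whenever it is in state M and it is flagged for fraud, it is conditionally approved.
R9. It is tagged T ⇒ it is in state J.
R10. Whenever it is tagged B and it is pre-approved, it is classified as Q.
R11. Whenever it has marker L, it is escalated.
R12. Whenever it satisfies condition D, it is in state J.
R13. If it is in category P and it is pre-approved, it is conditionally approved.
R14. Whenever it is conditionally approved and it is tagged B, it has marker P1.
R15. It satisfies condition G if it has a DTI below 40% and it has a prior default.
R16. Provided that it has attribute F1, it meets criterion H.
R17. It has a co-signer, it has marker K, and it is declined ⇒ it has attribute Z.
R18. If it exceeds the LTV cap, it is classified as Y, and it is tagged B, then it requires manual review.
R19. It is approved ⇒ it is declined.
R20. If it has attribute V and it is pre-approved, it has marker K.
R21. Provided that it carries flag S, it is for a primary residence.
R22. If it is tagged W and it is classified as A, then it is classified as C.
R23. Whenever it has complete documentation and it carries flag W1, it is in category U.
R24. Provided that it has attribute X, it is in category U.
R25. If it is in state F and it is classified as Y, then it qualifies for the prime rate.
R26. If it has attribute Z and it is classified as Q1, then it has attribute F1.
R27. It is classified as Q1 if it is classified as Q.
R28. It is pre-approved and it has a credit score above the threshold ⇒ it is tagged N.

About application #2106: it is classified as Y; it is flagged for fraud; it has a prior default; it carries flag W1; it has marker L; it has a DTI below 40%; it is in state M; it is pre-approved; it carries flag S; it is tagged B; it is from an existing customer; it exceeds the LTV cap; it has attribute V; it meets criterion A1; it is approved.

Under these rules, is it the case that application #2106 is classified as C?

By R8 (it is in state M, it is flagged for fraud): it is conditionally approved.
By R10 (it is tagged B, it is pre-approved): it is classified as Q.
By R11 (it has marker L): it is escalated.
By R15 (it has a DTI below 40%, it has a prior default): it satisfies condition G.
By R18 (it exceeds the LTV cap, it is classified as Y, it is tagged B): it requires manual review.
By R19 (it is approved): it is declined.
By R20 (it has attribute V, it is pre-approved): it has marker K.
By R21 (it carries flag S): it is for a primary residence.
By R27 (it is classified as Q): it is classified as Q1.
By R3 (it is conditionally approved, it requires manual review): it has complete documentation.
By R5 (it is for a primary residence, it carries flag W1, it is tagged B): it has a co-signer.
By R17 (it has a co-signer, it has marker K, it is declined): it has attribute Z.
By R23 (it has complete documentation, it carries flag W1): it is in category U.
By R26 (it has attribute Z, it is classified as Q1): it has attribute F1.
By R2 (it is in category U, it satisfies condition G): it satisfies condition D.
By R12 (it satisfies condition D): it is in state J.
By R16 (it has attribute F1): it meets criterion H.
By R4 (it is in state J, it is escalated): it is tagged W.
By R6 (it meets criterion H): it is classified as A.
By R22 (it is tagged W, it is classified as A): it is classified as C.

Yes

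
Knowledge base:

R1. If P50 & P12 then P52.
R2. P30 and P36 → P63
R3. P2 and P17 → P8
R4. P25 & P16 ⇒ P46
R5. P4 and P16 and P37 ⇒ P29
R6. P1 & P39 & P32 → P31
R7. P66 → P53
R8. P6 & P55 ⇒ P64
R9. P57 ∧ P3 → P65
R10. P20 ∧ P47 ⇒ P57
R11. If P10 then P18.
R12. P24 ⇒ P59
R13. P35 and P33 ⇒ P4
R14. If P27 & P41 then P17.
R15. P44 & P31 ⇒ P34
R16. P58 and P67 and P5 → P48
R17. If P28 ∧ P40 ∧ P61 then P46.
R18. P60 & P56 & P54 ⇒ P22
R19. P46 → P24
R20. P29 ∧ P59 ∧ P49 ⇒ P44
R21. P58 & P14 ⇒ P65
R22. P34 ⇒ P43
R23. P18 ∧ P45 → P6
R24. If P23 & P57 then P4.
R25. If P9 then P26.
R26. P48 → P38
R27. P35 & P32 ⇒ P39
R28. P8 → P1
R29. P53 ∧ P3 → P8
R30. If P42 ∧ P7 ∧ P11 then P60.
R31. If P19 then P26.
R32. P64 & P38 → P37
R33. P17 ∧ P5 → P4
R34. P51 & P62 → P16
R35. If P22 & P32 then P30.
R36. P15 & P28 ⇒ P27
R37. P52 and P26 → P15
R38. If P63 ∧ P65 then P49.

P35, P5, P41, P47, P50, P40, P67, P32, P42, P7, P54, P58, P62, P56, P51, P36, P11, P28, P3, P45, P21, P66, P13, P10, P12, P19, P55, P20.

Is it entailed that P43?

No

Forward chaining from the given facts derives: P52, P53, P57, P18, P48, P6, P38, P39, P8, P60, P26, P16, P15, P64, P65, P22, P1, P37, P30, P27, P63, P31, P17, P4, P49, P29.
The only rule concluding P43 is R22, which needs P34; that is never established.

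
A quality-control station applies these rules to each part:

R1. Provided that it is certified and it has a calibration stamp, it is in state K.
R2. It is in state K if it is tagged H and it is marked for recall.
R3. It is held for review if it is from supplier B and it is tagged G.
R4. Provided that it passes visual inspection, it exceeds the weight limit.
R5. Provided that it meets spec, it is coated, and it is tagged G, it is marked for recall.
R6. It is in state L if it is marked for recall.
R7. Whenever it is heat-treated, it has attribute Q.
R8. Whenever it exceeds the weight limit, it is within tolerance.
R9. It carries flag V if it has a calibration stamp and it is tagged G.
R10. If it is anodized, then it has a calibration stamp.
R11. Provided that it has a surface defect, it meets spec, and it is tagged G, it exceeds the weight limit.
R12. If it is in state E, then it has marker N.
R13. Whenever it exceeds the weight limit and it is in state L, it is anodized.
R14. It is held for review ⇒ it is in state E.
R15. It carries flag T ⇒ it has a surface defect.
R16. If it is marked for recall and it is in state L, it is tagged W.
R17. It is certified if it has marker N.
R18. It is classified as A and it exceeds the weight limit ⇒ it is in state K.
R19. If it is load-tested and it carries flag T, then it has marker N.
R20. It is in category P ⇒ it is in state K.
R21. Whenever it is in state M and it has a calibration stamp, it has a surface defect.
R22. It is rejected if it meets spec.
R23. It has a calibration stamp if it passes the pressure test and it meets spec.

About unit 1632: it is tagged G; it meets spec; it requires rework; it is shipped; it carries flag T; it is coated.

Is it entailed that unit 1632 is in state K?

No

Forward chaining from the given facts derives: is marked for recall, is in state L, has a surface defect, is tagged W, is rejected, exceeds the weight limit, is anodized, is within tolerance, has a calibration stamp, carries flag V.
Rules concluding "it is in state K": R1 needs "it is certified"; R2 needs "it is tagged H"; R18 needs "it is classified as A"; R20 needs "it is in category P" — none of these are established.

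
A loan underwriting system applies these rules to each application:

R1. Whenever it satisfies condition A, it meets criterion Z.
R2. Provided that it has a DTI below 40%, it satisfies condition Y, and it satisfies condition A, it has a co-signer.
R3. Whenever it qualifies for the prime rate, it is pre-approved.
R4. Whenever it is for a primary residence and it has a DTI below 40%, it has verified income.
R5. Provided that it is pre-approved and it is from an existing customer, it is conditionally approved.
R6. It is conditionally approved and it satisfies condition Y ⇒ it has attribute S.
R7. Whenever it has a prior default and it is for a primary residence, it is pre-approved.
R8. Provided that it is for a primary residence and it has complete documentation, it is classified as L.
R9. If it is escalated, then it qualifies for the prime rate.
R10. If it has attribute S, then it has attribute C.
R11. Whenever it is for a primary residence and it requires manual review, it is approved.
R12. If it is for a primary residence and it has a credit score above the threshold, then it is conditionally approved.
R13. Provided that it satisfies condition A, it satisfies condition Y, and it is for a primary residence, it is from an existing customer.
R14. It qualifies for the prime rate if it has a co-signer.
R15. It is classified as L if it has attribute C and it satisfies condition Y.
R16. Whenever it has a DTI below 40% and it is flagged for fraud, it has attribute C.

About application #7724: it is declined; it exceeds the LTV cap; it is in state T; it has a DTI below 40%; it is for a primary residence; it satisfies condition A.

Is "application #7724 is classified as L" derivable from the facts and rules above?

No

Forward chaining from the given facts derives: meets criterion Z, has verified income.
Rules concluding "it is classified as L": R8 needs "it has complete documentation"; R15 needs "it has attribute C" — none of these are established.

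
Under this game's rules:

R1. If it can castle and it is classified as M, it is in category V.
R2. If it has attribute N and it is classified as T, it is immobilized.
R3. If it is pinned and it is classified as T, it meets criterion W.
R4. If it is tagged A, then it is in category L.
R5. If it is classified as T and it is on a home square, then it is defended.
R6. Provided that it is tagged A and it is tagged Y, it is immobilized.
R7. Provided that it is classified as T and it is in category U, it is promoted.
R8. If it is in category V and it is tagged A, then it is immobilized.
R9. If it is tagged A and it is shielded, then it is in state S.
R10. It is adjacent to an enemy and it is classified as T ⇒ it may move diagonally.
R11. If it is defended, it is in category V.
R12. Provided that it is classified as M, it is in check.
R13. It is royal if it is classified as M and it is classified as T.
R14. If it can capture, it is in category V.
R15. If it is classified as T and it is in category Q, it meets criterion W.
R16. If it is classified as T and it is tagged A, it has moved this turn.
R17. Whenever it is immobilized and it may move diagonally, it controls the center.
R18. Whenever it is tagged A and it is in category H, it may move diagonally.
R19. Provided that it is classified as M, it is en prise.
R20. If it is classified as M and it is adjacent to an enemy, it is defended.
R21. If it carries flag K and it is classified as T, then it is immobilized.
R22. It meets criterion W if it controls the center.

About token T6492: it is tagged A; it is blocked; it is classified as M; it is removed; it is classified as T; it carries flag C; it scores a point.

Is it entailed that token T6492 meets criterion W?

No

Forward chaining from the given facts derives: is in category L, is in check, is royal, has moved this turn, is en prise.
Rules concluding "it meets criterion W": R3 needs "it is pinned"; R15 needs "it is in category Q"; R22 needs "it controls the center" — none of these are established.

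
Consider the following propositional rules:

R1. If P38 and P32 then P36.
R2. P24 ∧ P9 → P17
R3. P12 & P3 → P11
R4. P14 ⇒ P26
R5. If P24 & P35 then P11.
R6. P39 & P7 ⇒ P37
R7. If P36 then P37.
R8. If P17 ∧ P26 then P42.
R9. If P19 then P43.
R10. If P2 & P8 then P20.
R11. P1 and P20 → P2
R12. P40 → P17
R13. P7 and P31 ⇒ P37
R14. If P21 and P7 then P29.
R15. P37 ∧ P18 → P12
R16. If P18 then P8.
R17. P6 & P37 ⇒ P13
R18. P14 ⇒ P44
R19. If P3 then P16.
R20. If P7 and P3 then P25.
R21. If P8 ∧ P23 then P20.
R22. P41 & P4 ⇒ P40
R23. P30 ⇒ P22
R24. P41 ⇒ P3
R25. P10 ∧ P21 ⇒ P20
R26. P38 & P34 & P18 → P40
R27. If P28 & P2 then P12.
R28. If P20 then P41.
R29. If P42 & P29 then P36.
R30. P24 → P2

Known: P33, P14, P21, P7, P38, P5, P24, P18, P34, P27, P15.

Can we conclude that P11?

Yes

P26  (by R4: P14)
P29  (by R14: P21, P7)
P8  (by R16: P18)
P40  (by R26: P38, P34, P18)
P2  (by R30: P24)
P20  (by R10: P2, P8)
P17  (by R12: P40)
P41  (by R28: P20)
P42  (by R8: P17, P26)
P3  (by R24: P41)
P36  (by R29: P42, P29)
P37  (by R7: P36)
P12  (by R15: P37, P18)
P11  (by R3: P12, P3)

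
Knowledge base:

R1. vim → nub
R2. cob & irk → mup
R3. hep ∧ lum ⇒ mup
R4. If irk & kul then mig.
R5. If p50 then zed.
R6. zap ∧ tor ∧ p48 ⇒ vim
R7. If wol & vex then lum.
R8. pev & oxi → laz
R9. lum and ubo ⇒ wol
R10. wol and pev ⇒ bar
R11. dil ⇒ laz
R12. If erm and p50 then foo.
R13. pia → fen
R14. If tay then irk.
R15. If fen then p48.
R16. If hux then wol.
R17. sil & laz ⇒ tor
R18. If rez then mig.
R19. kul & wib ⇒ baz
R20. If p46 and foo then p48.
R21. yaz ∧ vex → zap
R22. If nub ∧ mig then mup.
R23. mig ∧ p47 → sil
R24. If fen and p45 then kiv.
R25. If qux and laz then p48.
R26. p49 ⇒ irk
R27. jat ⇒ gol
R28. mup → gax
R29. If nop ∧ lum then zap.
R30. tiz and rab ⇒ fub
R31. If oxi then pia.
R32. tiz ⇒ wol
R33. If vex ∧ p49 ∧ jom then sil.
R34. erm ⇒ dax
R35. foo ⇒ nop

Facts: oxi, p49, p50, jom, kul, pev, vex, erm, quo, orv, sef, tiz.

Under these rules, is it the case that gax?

Yes

laz  (by R8: pev, oxi)
foo  (by R12: erm, p50)
irk  (by R26: p49)
pia  (by R31: oxi)
wol  (by R32: tiz)
sil  (by R33: vex, p49, jom)
nop  (by R35: foo)
mig  (by R4: irk, kul)
lum  (by R7: wol, vex)
fen  (by R13: pia)
p48  (by R15: fen)
tor  (by R17: sil, laz)
zap  (by R29: nop, lum)
vim  (by R6: zap, tor, p48)
nub  (by R1: vim)
mup  (by R22: nub, mig)
gax  (by R28: mup)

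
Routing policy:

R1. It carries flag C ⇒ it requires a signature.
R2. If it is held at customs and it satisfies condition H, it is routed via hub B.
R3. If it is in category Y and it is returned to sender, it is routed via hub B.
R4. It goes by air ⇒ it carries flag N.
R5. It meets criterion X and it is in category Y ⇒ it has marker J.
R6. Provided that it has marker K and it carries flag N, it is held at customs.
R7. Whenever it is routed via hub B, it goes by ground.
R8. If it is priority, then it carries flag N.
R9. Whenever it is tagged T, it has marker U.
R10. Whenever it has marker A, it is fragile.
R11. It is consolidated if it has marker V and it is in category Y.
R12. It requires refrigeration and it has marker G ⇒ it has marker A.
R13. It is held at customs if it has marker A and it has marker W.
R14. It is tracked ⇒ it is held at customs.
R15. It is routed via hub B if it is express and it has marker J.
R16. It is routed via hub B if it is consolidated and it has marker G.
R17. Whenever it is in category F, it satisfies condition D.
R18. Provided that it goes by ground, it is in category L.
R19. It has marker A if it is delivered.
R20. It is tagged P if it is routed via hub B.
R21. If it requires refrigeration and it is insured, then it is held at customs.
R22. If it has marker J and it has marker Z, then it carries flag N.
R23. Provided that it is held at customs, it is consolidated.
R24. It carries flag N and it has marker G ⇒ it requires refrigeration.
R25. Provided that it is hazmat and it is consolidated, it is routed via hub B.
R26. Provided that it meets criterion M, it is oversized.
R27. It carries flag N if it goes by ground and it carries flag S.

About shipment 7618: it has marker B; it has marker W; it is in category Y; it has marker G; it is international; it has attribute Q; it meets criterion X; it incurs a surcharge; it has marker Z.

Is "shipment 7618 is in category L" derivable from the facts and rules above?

By R5 (it meets criterion X, it is in category Y): it has marker J.
By R22 (it has marker J, it has marker Z): it carries flag N.
By R24 (it carries flag N, it has marker G): it requires refrigeration.
By R12 (it requires refrigeration, it has marker G): it has marker A.
By R13 (it has marker A, it has marker W): it is held at customs.
By R23 (it is held at customs): it is consolidated.
By R16 (it is consolidated, it has marker G): it is routed via hub B.
By R7 (it is routed via hub B): it goes by ground.
By R18 (it goes by ground): it is in category L.

Yes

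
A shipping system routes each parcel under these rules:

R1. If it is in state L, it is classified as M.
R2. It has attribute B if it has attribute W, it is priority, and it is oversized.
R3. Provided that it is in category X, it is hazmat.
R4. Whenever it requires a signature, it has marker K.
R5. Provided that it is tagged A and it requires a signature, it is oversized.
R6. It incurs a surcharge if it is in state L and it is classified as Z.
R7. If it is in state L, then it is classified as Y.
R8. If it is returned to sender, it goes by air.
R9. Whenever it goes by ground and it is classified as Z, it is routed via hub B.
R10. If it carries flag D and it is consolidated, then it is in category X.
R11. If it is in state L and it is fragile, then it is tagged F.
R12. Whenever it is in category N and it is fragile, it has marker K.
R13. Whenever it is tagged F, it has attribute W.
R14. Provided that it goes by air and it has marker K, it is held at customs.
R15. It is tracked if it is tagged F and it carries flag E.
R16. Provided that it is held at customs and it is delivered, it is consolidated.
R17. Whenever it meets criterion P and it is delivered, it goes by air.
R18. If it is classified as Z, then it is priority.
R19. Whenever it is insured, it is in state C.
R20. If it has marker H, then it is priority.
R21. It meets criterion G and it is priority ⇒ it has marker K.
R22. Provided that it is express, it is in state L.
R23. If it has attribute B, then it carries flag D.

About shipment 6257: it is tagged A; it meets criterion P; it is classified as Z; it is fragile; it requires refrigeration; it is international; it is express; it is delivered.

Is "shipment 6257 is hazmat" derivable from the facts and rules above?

No

Forward chaining from the given facts derives: goes by air, is priority, is in state L, is classified as M, incurs a surcharge, is classified as Y, is tagged F, has attribute W.
The only rule concluding "it is hazmat" is R3, which needs "it is in category X"; that is never established.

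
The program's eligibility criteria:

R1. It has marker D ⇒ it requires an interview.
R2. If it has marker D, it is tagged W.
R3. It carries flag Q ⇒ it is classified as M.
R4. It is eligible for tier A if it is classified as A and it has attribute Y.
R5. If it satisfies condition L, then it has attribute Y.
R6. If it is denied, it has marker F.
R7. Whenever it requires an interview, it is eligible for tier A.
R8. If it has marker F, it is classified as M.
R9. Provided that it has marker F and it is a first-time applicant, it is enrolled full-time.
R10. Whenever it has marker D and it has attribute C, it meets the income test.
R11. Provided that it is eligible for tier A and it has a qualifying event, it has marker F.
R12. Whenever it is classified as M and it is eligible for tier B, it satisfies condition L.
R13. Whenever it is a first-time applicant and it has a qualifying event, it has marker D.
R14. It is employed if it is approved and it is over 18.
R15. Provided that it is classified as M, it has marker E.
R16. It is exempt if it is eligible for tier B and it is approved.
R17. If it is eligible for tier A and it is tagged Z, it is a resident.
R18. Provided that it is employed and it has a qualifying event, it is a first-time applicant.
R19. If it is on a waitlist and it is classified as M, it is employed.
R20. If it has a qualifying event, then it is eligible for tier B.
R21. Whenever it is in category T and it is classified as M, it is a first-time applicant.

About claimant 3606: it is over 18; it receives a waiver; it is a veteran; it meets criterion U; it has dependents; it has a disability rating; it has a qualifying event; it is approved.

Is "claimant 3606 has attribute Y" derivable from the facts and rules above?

Yes

By R14 (it is approved, it is over 18): it is employed.
By R18 (it is employed, it has a qualifying event): it is a first-time applicant.
By R20 (it has a qualifying event): it is eligible for tier B.
By R13 (it is a first-time applicant, it has a qualifying event): it has marker D.
By R1 (it has marker D): it requires an interview.
By R7 (it requires an interview): it is eligible for tier A.
By R11 (it is eligible for tier A, it has a qualifying event): it has marker F.
By R8 (it has marker F): it is classified as M.
By R12 (it is classified as M, it is eligible for tier B): it satisfies condition L.
By R5 (it satisfies condition L): it has attribute Y.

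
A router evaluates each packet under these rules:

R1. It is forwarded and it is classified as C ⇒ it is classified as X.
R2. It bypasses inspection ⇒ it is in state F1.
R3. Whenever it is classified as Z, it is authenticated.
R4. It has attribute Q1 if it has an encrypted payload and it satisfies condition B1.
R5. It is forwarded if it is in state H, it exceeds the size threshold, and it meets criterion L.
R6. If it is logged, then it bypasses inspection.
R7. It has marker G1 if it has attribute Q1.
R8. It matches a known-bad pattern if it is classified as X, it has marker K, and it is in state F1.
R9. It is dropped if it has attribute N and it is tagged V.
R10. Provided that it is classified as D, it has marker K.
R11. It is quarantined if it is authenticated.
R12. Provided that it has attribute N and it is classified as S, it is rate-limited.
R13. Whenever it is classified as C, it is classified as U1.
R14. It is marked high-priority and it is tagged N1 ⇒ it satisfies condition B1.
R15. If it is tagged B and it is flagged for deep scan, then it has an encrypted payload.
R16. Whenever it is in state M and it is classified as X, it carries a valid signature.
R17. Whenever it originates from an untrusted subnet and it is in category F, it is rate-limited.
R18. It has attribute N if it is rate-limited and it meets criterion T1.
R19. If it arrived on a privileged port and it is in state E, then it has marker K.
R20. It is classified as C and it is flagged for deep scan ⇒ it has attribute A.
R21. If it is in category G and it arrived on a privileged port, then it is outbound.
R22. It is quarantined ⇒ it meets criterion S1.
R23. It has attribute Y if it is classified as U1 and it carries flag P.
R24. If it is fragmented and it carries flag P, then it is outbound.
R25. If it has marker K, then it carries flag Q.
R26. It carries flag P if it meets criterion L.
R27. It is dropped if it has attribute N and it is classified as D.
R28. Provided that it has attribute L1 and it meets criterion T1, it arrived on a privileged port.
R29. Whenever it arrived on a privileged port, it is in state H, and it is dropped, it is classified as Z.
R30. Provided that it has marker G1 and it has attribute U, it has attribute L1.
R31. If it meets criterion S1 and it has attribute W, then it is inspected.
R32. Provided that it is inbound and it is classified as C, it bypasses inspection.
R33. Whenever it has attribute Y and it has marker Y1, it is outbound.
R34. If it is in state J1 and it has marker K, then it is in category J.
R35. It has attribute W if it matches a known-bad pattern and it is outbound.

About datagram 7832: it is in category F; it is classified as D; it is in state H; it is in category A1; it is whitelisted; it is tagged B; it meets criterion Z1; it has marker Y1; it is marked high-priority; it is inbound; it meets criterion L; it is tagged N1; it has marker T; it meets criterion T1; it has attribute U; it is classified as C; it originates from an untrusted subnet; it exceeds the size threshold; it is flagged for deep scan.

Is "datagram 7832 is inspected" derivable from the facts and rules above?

Yes

By R5 (it is in state H, it exceeds the size threshold, it meets criterion L): it is forwarded.
By R10 (it is classified as D): it has marker K.
By R13 (it is classified as C): it is classified as U1.
By R14 (it is marked high-priority, it is tagged N1): it satisfies condition B1.
By R15 (it is tagged B, it is flagged for deep scan): it has an encrypted payload.
By R17 (it originates from an untrusted subnet, it is in category F): it is rate-limited.
By R18 (it is rate-limited, it meets criterion T1): it has attribute N.
By R26 (it meets criterion L): it carries flag P.
By R27 (it has attribute N, it is classified as D): it is dropped.
By R32 (it is inbound, it is classified as C): it bypasses inspection.
By R1 (it is forwarded, it is classified as C): it is classified as X.
By R2 (it bypasses inspection): it is in state F1.
By R4 (it has an encrypted payload, it satisfies condition B1): it has attribute Q1.
By R7 (it has attribute Q1): it has marker G1.
By R8 (it is classified as X, it has marker K, it is in state F1): it matches a known-bad pattern.
By R23 (it is classified as U1, it carries flag P): it has attribute Y.
By R30 (it has marker G1, it has attribute U): it has attribute L1.
By R33 (it has attribute Y, it has marker Y1): it is outbound.
By R35 (it matches a known-bad pattern, it is outbound): it has attribute W.
By R28 (it has attribute L1, it meets criterion T1): it arrived on a privileged port.
By R29 (it arrived on a privileged port, it is in state H, it is dropped): it is classified as Z.
By R3 (it is classified as Z): it is authenticated.
By R11 (it is authenticated): it is quarantined.
By R22 (it is quarantined): it meets criterion S1.
By R31 (it meets criterion S1, it has attribute W): it is inspected.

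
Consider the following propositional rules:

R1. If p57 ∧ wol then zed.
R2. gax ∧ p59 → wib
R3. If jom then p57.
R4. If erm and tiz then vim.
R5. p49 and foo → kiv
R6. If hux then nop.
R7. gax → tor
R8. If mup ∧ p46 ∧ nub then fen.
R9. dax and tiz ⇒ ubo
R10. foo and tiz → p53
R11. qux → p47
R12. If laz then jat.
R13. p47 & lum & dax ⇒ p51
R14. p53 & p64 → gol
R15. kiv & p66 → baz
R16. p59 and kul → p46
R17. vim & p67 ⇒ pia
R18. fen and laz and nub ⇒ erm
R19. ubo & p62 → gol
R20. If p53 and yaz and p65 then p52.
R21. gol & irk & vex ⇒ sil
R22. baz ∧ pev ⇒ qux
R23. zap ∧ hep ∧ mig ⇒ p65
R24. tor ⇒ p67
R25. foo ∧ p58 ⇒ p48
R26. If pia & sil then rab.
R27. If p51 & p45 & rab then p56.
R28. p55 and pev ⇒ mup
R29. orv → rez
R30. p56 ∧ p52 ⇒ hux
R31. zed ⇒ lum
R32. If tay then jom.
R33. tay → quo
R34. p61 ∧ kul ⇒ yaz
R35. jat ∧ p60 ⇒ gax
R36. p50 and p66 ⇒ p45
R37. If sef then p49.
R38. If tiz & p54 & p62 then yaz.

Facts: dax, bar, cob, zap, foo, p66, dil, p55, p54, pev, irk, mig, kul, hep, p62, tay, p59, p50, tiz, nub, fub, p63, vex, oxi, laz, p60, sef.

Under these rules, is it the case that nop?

No

Forward chaining from the given facts derives: ubo, p53, jat, p46, gol, sil, p65, mup, jom, quo, gax, p45, p49, yaz, wib, p57, kiv, tor, fen, baz, erm, p52, qux, p67, vim, p47, pia, rab.
The only rule concluding nop is R6, which needs hux; that is never established.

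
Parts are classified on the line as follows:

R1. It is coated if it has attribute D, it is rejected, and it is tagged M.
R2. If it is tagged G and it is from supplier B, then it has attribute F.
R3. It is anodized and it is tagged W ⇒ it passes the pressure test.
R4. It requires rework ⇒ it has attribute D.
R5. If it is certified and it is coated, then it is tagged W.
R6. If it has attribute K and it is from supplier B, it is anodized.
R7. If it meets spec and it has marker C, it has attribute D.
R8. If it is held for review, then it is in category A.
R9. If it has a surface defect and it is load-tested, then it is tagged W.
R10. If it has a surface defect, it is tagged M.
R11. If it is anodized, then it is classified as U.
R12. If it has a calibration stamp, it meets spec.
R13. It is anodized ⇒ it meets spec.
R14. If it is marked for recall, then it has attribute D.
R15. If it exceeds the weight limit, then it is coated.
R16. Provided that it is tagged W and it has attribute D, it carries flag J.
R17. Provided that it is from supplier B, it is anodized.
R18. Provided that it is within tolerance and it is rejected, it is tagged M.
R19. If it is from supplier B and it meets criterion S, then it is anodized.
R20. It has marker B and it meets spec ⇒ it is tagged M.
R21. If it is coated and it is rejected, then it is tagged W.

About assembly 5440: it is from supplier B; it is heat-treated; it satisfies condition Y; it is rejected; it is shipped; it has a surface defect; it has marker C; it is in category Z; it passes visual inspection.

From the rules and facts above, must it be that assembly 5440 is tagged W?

By R10 (it has a surface defect): it is tagged M.
By R17 (it is from supplier B): it is anodized.
By R13 (it is anodized): it meets spec.
By R7 (it meets spec, it has marker C): it has attribute D.
By R1 (it has attribute D, it is rejected, it is tagged M): it is coated.
By R21 (it is coated, it is rejected): it is tagged W.

Yes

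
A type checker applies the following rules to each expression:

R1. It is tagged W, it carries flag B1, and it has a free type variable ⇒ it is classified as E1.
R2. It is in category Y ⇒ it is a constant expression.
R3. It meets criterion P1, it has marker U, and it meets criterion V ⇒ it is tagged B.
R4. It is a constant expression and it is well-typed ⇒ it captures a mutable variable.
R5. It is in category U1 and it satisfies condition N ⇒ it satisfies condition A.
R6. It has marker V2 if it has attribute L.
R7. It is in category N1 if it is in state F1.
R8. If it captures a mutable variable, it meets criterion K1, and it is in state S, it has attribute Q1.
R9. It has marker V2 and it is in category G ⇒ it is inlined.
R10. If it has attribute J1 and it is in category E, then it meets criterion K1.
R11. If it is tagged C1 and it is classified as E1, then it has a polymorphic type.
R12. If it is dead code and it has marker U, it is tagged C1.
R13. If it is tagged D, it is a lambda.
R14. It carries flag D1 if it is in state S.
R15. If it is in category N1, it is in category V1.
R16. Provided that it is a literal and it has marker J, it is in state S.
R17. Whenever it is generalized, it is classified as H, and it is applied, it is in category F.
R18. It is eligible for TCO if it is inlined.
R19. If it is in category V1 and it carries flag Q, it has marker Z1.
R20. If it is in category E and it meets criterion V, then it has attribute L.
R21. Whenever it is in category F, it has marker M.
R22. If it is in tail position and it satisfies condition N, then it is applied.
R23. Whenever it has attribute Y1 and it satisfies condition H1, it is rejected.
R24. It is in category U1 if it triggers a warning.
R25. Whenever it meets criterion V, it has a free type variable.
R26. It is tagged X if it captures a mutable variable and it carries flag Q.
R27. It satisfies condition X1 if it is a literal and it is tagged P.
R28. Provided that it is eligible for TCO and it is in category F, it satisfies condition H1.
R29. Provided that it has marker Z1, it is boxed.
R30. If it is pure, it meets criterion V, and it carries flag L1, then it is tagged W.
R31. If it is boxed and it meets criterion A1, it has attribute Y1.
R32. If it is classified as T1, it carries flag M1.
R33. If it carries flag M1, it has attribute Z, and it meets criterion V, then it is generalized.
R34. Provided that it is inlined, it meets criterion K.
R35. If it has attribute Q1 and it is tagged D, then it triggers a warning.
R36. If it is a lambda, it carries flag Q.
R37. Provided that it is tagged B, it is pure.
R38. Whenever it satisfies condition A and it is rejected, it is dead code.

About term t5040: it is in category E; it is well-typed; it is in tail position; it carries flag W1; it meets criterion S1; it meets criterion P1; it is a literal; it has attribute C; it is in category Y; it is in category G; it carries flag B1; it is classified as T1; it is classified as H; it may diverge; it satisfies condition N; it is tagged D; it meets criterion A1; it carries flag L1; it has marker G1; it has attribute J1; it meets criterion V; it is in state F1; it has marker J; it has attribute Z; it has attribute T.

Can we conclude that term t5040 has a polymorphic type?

Forward chaining from the given facts derives: is a constant expression, captures a mutable variable, is in category N1, meets criterion K1, is a lambda, is in category V1, is in state S, has attribute L, is applied, has a free type variable, carries flag M1, is generalized, carries flag Q, has marker V2, has attribute Q1, is inlined, carries flag D1, is in category F, is eligible for TCO, has marker Z1, has marker M, is tagged X, satisfies condition H1, is boxed, has attribute Y1, meets criterion K, triggers a warning, is rejected, is in category U1, satisfies condition A, is dead code.
The only rule concluding "it has a polymorphic type" is R11, which needs "it is tagged C1"; that is never established.

No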